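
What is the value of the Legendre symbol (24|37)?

Euler's criterion: (24/37) ≡ 24^18 (mod 37).
24^2 ≡ 21 (mod 37)
24^4 ≡ 34 (mod 37)
24^8 ≡ 9 (mod 37)
24^16 ≡ 7 (mod 37)
24^18 = 24^(16+2) ≡ 36 (mod 37).
Result is 36 ≡ −1, so (24/37) = −1.

-1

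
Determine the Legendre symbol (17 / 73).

Reciprocity: 17 ≡ 1 and 73 ≡ 1 (mod 4), so (17/73) = +(73/17).
Reduce top mod 17: now compute (5/17).
Reciprocity: 5 ≡ 1 and 17 ≡ 1 (mod 4), so (5/17) = +(17/5).
Reduce top mod 5: now compute (2/5).
Pull out 2: since 5 ≡ 5 (mod 8), (2/5) = -1.
Reached (1/5) = 1. Collecting the sign flips along the way, the symbol is -1.

-1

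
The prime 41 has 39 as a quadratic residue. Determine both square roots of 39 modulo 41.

41 ≡ 1 (mod 4), so we find a root by search.
Trying successive values, 11² = 121 ≡ 39 (mod 41). The other root is 41 − 11 = 30.

11, 30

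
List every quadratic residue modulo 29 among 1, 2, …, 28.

1 4 5 6 7 9 13 16 20 22 23 24 25 28

Square k = 1,…,14 (k and 29−k give the same square):
1²=1, 2²=4, 3²=9, 4²=16, 5²=25, 6²≡7, 7²≡20, 8²≡6, 9²≡23, 10²≡13, 11²≡5, 12²≡28, 13²≡24, 14²≡22 (mod 29).
So the quadratic residues mod 29 are {1, 4, 5, 6, 7, 9, 13, 16, 20, 22, 23, 24, 25, 28}.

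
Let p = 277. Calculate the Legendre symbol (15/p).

Reciprocity: 15 ≡ 3 and 277 ≡ 1 (mod 4), so (15/277) = +(277/15).
Reduce top mod 15: now compute (7/15).
Reciprocity: 7 ≡ 3 and 15 ≡ 3 (mod 4), so (7/15) = −(15/7).
Reduce top mod 7: now compute (1/7).
Reached (1/7) = 1. Collecting the sign flips along the way, the symbol is -1.

-1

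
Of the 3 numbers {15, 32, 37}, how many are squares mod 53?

(15/53) = +1 → QR.
(32/53) = -1 → non-residue.
(37/53) = +1 → QR.
Total quadratic residues among the 3: 2.

2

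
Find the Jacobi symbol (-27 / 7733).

First reduce: -27 ≡ 7706 (mod 7733).
Pull out 2: since 7733 ≡ 5 (mod 8), (2/7733) = -1.
Reciprocity: 3853 ≡ 1 and 7733 ≡ 1 (mod 4), so (3853/7733) = +(7733/3853).
Reduce top mod 3853: now compute (27/3853).
Reciprocity: 27 ≡ 3 and 3853 ≡ 1 (mod 4), so (27/3853) = +(3853/27).
Reduce top mod 27: now compute (19/27).
Reciprocity: 19 ≡ 3 and 27 ≡ 3 (mod 4), so (19/27) = −(27/19).
Reduce top mod 19: now compute (8/19).
Pull out 2^3: since 19 ≡ 3 (mod 8), (2/19) = -1, so (2/19)^3 = -1.
Reached (1/19) = 1. Collecting the sign flips along the way, the symbol is -1.

-1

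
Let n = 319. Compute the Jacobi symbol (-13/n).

First reduce: -13 ≡ 306 (mod 319).
Pull out 2: since 319 ≡ 7 (mod 8), (2/319) = +1.
Reciprocity: 153 ≡ 1 and 319 ≡ 3 (mod 4), so (153/319) = +(319/153).
Reduce top mod 153: now compute (13/153).
Reciprocity: 13 ≡ 1 and 153 ≡ 1 (mod 4), so (13/153) = +(153/13).
Reduce top mod 13: now compute (10/13).
Pull out 2: since 13 ≡ 5 (mod 8), (2/13) = -1.
Reciprocity: 5 ≡ 1 and 13 ≡ 1 (mod 4), so (5/13) = +(13/5).
Reduce top mod 5: now compute (3/5).
Reciprocity: 3 ≡ 3 and 5 ≡ 1 (mod 4), so (3/5) = +(5/3).
Reduce top mod 3: now compute (2/3).
Pull out 2: since 3 ≡ 3 (mod 8), (2/3) = -1.
Reached (1/3) = 1. Collecting the sign flips along the way, the symbol is +1.

1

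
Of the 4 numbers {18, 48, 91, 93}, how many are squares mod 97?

(18/97) = +1 → QR.
(48/97) = +1 → QR.
(91/97) = +1 → QR.
(93/97) = +1 → QR.
Total quadratic residues among the 4: 4.

4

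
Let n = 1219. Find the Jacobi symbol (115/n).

0

Reciprocity: 115 ≡ 3 and 1219 ≡ 3 (mod 4), so (115/1219) = −(1219/115).
Reduce top mod 115: now compute (69/115).
Reciprocity: 69 ≡ 1 and 115 ≡ 3 (mod 4), so (69/115) = +(115/69).
Reduce top mod 69: now compute (46/69).
Pull out 2: since 69 ≡ 5 (mod 8), (2/69) = -1.
Reciprocity: 23 ≡ 3 and 69 ≡ 1 (mod 4), so (23/69) = +(69/23).
Reduce top mod 23: now compute (0/23).
Top reduces to 0: gcd > 1, so the symbol is 0.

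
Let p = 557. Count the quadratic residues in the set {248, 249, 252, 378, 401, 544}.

(248/557) = +1 → QR.
(249/557) = -1 → non-residue.
(252/557) = +1 → QR.
(378/557) = +1 → QR.
(401/557) = +1 → QR.
(544/557) = -1 → non-residue.
Total quadratic residues among the 6: 4.

4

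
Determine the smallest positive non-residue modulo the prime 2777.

(2/2777) = +1, so 2 is a residue.
(3/2777) = −1, so 3 is the smallest positive non-residue mod 2777.

3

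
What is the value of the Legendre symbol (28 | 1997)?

Pull out 2^2: since 1997 ≡ 5 (mod 8), (2/1997) = -1, so (2/1997)^2 = +1.
Reciprocity: 7 ≡ 3 and 1997 ≡ 1 (mod 4), so (7/1997) = +(1997/7).
Reduce top mod 7: now compute (2/7).
Pull out 2: since 7 ≡ 7 (mod 8), (2/7) = +1.
Reached (1/7) = 1. Collecting the sign flips along the way, the symbol is +1.

1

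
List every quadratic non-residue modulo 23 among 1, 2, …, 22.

5, 7, 10, 11, 14, 15, 17, 19, 20, 21, 22

Square k = 1,…,11 (k and 23−k give the same square):
1²=1, 2²=4, 3²=9, 4²=16, 5²≡2, 6²≡13, 7²≡3, 8²≡18, 9²≡12, 10²≡8, 11²≡6 (mod 23).
The residues are {1, 2, 3, 4, 6, 8, 9, 12, 13, 16, 18}; the non-residues are the remaining 11 nonzero classes.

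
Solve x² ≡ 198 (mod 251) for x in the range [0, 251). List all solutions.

82, 169

Since 251 ≡ 3 (mod 4), a square root of 198 is 198^((251+1)/4) = 198^63 mod 251.
Repeated squaring: 198^2≡48, 198^4≡45, 198^8≡17, 198^16≡38, 198^32≡189 (mod 251).
198^63 = 198^(32+16+8+4+2+1) ≡ 169 (mod 251).
Check: 169² = 28561 ≡ 198 (mod 251). The two roots are 82 and 169.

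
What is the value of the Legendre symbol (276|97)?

Euler's criterion: (276/97) ≡ 82^48 (mod 97).
82^2 ≡ 31 (mod 97)
82^4 ≡ 88 (mod 97)
82^8 ≡ 81 (mod 97)
82^16 ≡ 62 (mod 97)
82^32 ≡ 61 (mod 97)
82^48 = 82^(32+16) ≡ 96 (mod 97).
Result is 96 ≡ −1, so (276/97) = −1.

-1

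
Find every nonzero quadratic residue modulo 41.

1,2,4,5,8,9,10,16,18,20,21,23,25,31,32,33,36,37,39,40

Square k = 1,…,20 (k and 41−k give the same square):
1²=1, 2²=4, 3²=9, 4²=16, 5²=25, 6²=36, 7²≡8, 8²≡23, 9²≡40, 10²≡18, 11²≡39, 12²≡21, 13²≡5, 14²≡32, 15²≡20, 16²≡10, 17²≡2, 18²≡37, 19²≡33, 20²≡31 (mod 41).
So the quadratic residues mod 41 are {1, 2, 4, 5, 8, 9, 10, 16, 18, 20, 21, 23, 25, 31, 32, 33, 36, 37, 39, 40}.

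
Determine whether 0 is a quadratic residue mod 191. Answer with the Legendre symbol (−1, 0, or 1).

0

Top reduces to 0: gcd > 1, so the symbol is 0.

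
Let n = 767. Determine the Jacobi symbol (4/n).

Pull out 2^2: since 767 ≡ 7 (mod 8), (2/767) = +1, so (2/767)^2 = +1.
Reached (1/767) = 1. Collecting the sign flips along the way, the symbol is +1.

1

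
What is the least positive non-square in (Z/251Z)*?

2

(2/251) = −1, so 2 is the smallest positive non-residue mod 251.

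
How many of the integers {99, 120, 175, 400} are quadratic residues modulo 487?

2

(99/487) = -1 → non-residue.
(120/487) = +1 → QR.
(175/487) = -1 → non-residue.
(400/487) = +1 → QR.
Total quadratic residues among the 4: 2.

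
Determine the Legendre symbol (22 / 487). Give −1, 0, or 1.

Pull out 2: since 487 ≡ 7 (mod 8), (2/487) = +1.
Reciprocity: 11 ≡ 3 and 487 ≡ 3 (mod 4), so (11/487) = −(487/11).
Reduce top mod 11: now compute (3/11).
Reciprocity: 3 ≡ 3 and 11 ≡ 3 (mod 4), so (3/11) = −(11/3).
Reduce top mod 3: now compute (2/3).
Pull out 2: since 3 ≡ 3 (mod 8), (2/3) = -1.
Reached (1/3) = 1. Collecting the sign flips along the way, the symbol is -1.

-1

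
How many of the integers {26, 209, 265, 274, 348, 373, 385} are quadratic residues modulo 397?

(26/397) = +1 → QR.
(209/397) = +1 → QR.
(265/397) = +1 → QR.
(274/397) = -1 → non-residue.
(348/397) = +1 → QR.
(373/397) = -1 → non-residue.
(385/397) = +1 → QR.
Total quadratic residues among the 7: 5.

5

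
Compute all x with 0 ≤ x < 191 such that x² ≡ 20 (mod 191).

28, 163

Since 191 ≡ 3 (mod 4), a square root of 20 is 20^((191+1)/4) = 20^48 mod 191.
Repeated squaring: 20^2≡18, 20^4≡133, 20^8≡117, 20^16≡128, 20^32≡149 (mod 191).
20^48 = 20^(32+16) ≡ 163 (mod 191).
Check: 163² = 26569 ≡ 20 (mod 191). The two roots are 28 and 163.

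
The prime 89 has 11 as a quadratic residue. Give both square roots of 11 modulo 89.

10, 79

89 ≡ 1 (mod 4), so we find a root by search.
Trying successive values, 10² = 100 ≡ 11 (mod 89). The other root is 89 − 10 = 79.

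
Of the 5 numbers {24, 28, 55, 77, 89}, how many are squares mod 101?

(24/101) = +1 → QR.
(28/101) = -1 → non-residue.
(55/101) = -1 → non-residue.
(77/101) = +1 → QR.
(89/101) = -1 → non-residue.
Total quadratic residues among the 5: 2.

2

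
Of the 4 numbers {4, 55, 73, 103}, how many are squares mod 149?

(4/149) = +1 → QR.
(55/149) = -1 → non-residue.
(73/149) = +1 → QR.
(103/149) = +1 → QR.
Total quadratic residues among the 4: 3.

3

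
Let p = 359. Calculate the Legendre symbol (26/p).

-1

Pull out 2: since 359 ≡ 7 (mod 8), (2/359) = +1.
Reciprocity: 13 ≡ 1 and 359 ≡ 3 (mod 4), so (13/359) = +(359/13).
Reduce top mod 13: now compute (8/13).
Pull out 2^3: since 13 ≡ 5 (mod 8), (2/13) = -1, so (2/13)^3 = -1.
Reached (1/13) = 1. Collecting the sign flips along the way, the symbol is -1.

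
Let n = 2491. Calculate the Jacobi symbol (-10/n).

1

First reduce: -10 ≡ 2481 (mod 2491).
Reciprocity: 2481 ≡ 1 and 2491 ≡ 3 (mod 4), so (2481/2491) = +(2491/2481).
Reduce top mod 2481: now compute (10/2481).
Pull out 2: since 2481 ≡ 1 (mod 8), (2/2481) = +1.
Reciprocity: 5 ≡ 1 and 2481 ≡ 1 (mod 4), so (5/2481) = +(2481/5).
Reduce top mod 5: now compute (1/5).
Reached (1/5) = 1. Collecting the sign flips along the way, the symbol is +1.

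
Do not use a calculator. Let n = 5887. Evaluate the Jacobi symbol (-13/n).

1

First reduce: -13 ≡ 5874 (mod 5887).
Pull out 2: since 5887 ≡ 7 (mod 8), (2/5887) = +1.
Reciprocity: 2937 ≡ 1 and 5887 ≡ 3 (mod 4), so (2937/5887) = +(5887/2937).
Reduce top mod 2937: now compute (13/2937).
Reciprocity: 13 ≡ 1 and 2937 ≡ 1 (mod 4), so (13/2937) = +(2937/13).
Reduce top mod 13: now compute (12/13).
Pull out 2^2: since 13 ≡ 5 (mod 8), (2/13) = -1, so (2/13)^2 = +1.
Reciprocity: 3 ≡ 3 and 13 ≡ 1 (mod 4), so (3/13) = +(13/3).
Reduce top mod 3: now compute (1/3).
Reached (1/3) = 1. Collecting the sign flips along the way, the symbol is +1.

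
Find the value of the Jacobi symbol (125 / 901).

1

Reciprocity: 125 ≡ 1 and 901 ≡ 1 (mod 4), so (125/901) = +(901/125).
Reduce top mod 125: now compute (26/125).
Pull out 2: since 125 ≡ 5 (mod 8), (2/125) = -1.
Reciprocity: 13 ≡ 1 and 125 ≡ 1 (mod 4), so (13/125) = +(125/13).
Reduce top mod 13: now compute (8/13).
Pull out 2^3: since 13 ≡ 5 (mod 8), (2/13) = -1, so (2/13)^3 = -1.
Reached (1/13) = 1. Collecting the sign flips along the way, the symbol is +1.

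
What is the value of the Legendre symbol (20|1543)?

Pull out 2^2: since 1543 ≡ 7 (mod 8), (2/1543) = +1, so (2/1543)^2 = +1.
Reciprocity: 5 ≡ 1 and 1543 ≡ 3 (mod 4), so (5/1543) = +(1543/5).
Reduce top mod 5: now compute (3/5).
Reciprocity: 3 ≡ 3 and 5 ≡ 1 (mod 4), so (3/5) = +(5/3).
Reduce top mod 3: now compute (2/3).
Pull out 2: since 3 ≡ 3 (mod 8), (2/3) = -1.
Reached (1/3) = 1. Collecting the sign flips along the way, the symbol is -1.

-1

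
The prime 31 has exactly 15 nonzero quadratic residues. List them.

Square k = 1,…,15 (k and 31−k give the same square):
1²=1, 2²=4, 3²=9, 4²=16, 5²=25, 6²≡5, 7²≡18, 8²≡2, 9²≡19, 10²≡7, 11²≡28, 12²≡20, 13²≡14, 14²≡10, 15²≡8 (mod 31).
So the quadratic residues mod 31 are {1, 2, 4, 5, 7, 8, 9, 10, 14, 16, 18, 19, 20, 25, 28}.

1,2,4,5,7,8,9,10,14,16,18,19,20,25,28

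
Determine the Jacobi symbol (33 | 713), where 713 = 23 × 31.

Reciprocity: 33 ≡ 1 and 713 ≡ 1 (mod 4), so (33/713) = +(713/33).
Reduce top mod 33: now compute (20/33).
Pull out 2^2: since 33 ≡ 1 (mod 8), (2/33) = +1, so (2/33)^2 = +1.
Reciprocity: 5 ≡ 1 and 33 ≡ 1 (mod 4), so (5/33) = +(33/5).
Reduce top mod 5: now compute (3/5).
Reciprocity: 3 ≡ 3 and 5 ≡ 1 (mod 4), so (3/5) = +(5/3).
Reduce top mod 3: now compute (2/3).
Pull out 2: since 3 ≡ 3 (mod 8), (2/3) = -1.
Reached (1/3) = 1. Collecting the sign flips along the way, the symbol is -1.

-1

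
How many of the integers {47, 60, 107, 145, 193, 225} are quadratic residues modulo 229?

(47/229) = -1 → non-residue.
(60/229) = +1 → QR.
(107/229) = -1 → non-residue.
(145/229) = -1 → non-residue.
(193/229) = +1 → QR.
(225/229) = +1 → QR.
Total quadratic residues among the 6: 3.

3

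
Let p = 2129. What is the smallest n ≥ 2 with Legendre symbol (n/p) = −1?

(2/2129) = +1, so 2 is a residue.
(3/2129) = −1, so 3 is the smallest positive non-residue mod 2129.

3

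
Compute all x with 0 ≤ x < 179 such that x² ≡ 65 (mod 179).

85, 94

Since 179 ≡ 3 (mod 4), a square root of 65 is 65^((179+1)/4) = 65^45 mod 179.
Repeated squaring: 65^2≡108, 65^4≡29, 65^8≡125, 65^16≡52, 65^32≡19 (mod 179).
65^45 = 65^(32+8+4+1) ≡ 85 (mod 179).
Check: 85² = 7225 ≡ 65 (mod 179). The two roots are 85 and 94.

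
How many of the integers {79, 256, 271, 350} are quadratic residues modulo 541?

(79/541) = +1 → QR.
(256/541) = +1 → QR.
(271/541) = -1 → non-residue.
(350/541) = -1 → non-residue.
Total quadratic residues among the 4: 2.

2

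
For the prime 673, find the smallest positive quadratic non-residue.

(2/673) = +1, so 2 is a residue.
(3/673) = +1, so 3 is a residue.
(4/673) = +1, so 4 is a residue.
(5/673) = −1, so 5 is the smallest positive non-residue mod 673.

5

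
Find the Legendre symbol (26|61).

-1

Pull out 2: since 61 ≡ 5 (mod 8), (2/61) = -1.
Reciprocity: 13 ≡ 1 and 61 ≡ 1 (mod 4), so (13/61) = +(61/13).
Reduce top mod 13: now compute (9/13).
Reciprocity: 9 ≡ 1 and 13 ≡ 1 (mod 4), so (9/13) = +(13/9).
Reduce top mod 9: now compute (4/9).
Pull out 2^2: since 9 ≡ 1 (mod 8), (2/9) = +1, so (2/9)^2 = +1.
Reached (1/9) = 1. Collecting the sign flips along the way, the symbol is -1.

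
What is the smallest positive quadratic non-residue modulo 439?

(2/439) = +1, so 2 is a residue.
(3/439) = −1, so 3 is the smallest positive non-residue mod 439.

3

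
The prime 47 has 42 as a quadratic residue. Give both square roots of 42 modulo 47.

18, 29

Since 47 ≡ 3 (mod 4), a square root of 42 is 42^((47+1)/4) = 42^12 mod 47.
Repeated squaring: 42^2≡25, 42^4≡14, 42^8≡8 (mod 47).
42^12 = 42^(8+4) ≡ 18 (mod 47).
Check: 18² = 324 ≡ 42 (mod 47). The two roots are 18 and 29.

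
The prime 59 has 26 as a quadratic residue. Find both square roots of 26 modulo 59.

Since 59 ≡ 3 (mod 4), a square root of 26 is 26^((59+1)/4) = 26^15 mod 59.
Repeated squaring: 26^2≡27, 26^4≡21, 26^8≡28 (mod 59).
26^15 = 26^(8+4+2+1) ≡ 12 (mod 59).
Check: 12² = 144 ≡ 26 (mod 59). The two roots are 12 and 47.

12, 47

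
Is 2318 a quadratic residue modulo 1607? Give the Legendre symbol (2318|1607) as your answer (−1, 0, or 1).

1

First reduce: 2318 ≡ 711 (mod 1607).
Reciprocity: 711 ≡ 3 and 1607 ≡ 3 (mod 4), so (711/1607) = −(1607/711).
Reduce top mod 711: now compute (185/711).
Reciprocity: 185 ≡ 1 and 711 ≡ 3 (mod 4), so (185/711) = +(711/185).
Reduce top mod 185: now compute (156/185).
Pull out 2^2: since 185 ≡ 1 (mod 8), (2/185) = +1, so (2/185)^2 = +1.
Reciprocity: 39 ≡ 3 and 185 ≡ 1 (mod 4), so (39/185) = +(185/39).
Reduce top mod 39: now compute (29/39).
Reciprocity: 29 ≡ 1 and 39 ≡ 3 (mod 4), so (29/39) = +(39/29).
Reduce top mod 29: now compute (10/29).
Pull out 2: since 29 ≡ 5 (mod 8), (2/29) = -1.
Reciprocity: 5 ≡ 1 and 29 ≡ 1 (mod 4), so (5/29) = +(29/5).
Reduce top mod 5: now compute (4/5).
Pull out 2^2: since 5 ≡ 5 (mod 8), (2/5) = -1, so (2/5)^2 = +1.
Reached (1/5) = 1. Collecting the sign flips along the way, the symbol is +1.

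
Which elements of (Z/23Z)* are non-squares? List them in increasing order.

Square k = 1,…,11 (k and 23−k give the same square):
1²=1, 2²=4, 3²=9, 4²=16, 5²≡2, 6²≡13, 7²≡3, 8²≡18, 9²≡12, 10²≡8, 11²≡6 (mod 23).
The residues are {1, 2, 3, 4, 6, 8, 9, 12, 13, 16, 18}; the non-residues are the remaining 11 nonzero classes.

5,7,10,11,14,15,17,19,20,21,22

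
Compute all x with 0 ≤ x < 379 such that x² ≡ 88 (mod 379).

35, 344

Since 379 ≡ 3 (mod 4), a square root of 88 is 88^((379+1)/4) = 88^95 mod 379.
Repeated squaring: 88^2≡164, 88^4≡366, 88^8≡169, 88^16≡136, 88^32≡304, 88^64≡319 (mod 379).
88^95 = 88^(64+16+8+4+2+1) ≡ 344 (mod 379).
Check: 344² = 118336 ≡ 88 (mod 379). The two roots are 35 and 344.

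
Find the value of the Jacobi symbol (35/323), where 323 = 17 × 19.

Reciprocity: 35 ≡ 3 and 323 ≡ 3 (mod 4), so (35/323) = −(323/35).
Reduce top mod 35: now compute (8/35).
Pull out 2^3: since 35 ≡ 3 (mod 8), (2/35) = -1, so (2/35)^3 = -1.
Reached (1/35) = 1. Collecting the sign flips along the way, the symbol is +1.

1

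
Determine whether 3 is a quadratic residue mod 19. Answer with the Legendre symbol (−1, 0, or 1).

Reciprocity: 3 ≡ 3 and 19 ≡ 3 (mod 4), so (3/19) = −(19/3).
Reduce top mod 3: now compute (1/3).
Reached (1/3) = 1. Collecting the sign flips along the way, the symbol is -1.

-1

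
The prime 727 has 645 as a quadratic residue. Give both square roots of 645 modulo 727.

Since 727 ≡ 3 (mod 4), a square root of 645 is 645^((727+1)/4) = 645^182 mod 727.
Repeated squaring: 645^2≡181, 645^4≡46, 645^8≡662, 645^16≡590, 645^32≡594, 645^64≡241, 645^128≡648 (mod 727).
645^182 = 645^(128+32+16+4+2) ≡ 329 (mod 727).
Check: 329² = 108241 ≡ 645 (mod 727). The two roots are 329 and 398.

329, 398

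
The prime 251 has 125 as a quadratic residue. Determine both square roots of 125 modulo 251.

80, 171

Since 251 ≡ 3 (mod 4), a square root of 125 is 125^((251+1)/4) = 125^63 mod 251.
Repeated squaring: 125^2≡63, 125^4≡204, 125^8≡201, 125^16≡241, 125^32≡100 (mod 251).
125^63 = 125^(32+16+8+4+2+1) ≡ 80 (mod 251).
Check: 80² = 6400 ≡ 125 (mod 251). The two roots are 80 and 171.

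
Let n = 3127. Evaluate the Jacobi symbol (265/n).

0

Reciprocity: 265 ≡ 1 and 3127 ≡ 3 (mod 4), so (265/3127) = +(3127/265).
Reduce top mod 265: now compute (212/265).
Pull out 2^2: since 265 ≡ 1 (mod 8), (2/265) = +1, so (2/265)^2 = +1.
Reciprocity: 53 ≡ 1 and 265 ≡ 1 (mod 4), so (53/265) = +(265/53).
Reduce top mod 53: now compute (0/53).
Top reduces to 0: gcd > 1, so the symbol is 0.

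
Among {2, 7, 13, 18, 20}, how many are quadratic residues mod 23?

(2/23) = +1 → QR.
(7/23) = -1 → non-residue.
(13/23) = +1 → QR.
(18/23) = +1 → QR.
(20/23) = -1 → non-residue.
Total quadratic residues among the 5: 3.

3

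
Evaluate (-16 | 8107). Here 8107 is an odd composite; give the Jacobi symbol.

-1

First reduce: -16 ≡ 8091 (mod 8107).
Reciprocity: 8091 ≡ 3 and 8107 ≡ 3 (mod 4), so (8091/8107) = −(8107/8091).
Reduce top mod 8091: now compute (16/8091).
Pull out 2^4: since 8091 ≡ 3 (mod 8), (2/8091) = -1, so (2/8091)^4 = +1.
Reached (1/8091) = 1. Collecting the sign flips along the way, the symbol is -1.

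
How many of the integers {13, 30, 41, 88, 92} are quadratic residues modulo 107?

4

(13/107) = +1 → QR.
(30/107) = +1 → QR.
(41/107) = +1 → QR.
(88/107) = -1 → non-residue.
(92/107) = +1 → QR.
Total quadratic residues among the 5: 4.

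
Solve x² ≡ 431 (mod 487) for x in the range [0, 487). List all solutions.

Since 487 ≡ 3 (mod 4), a square root of 431 is 431^((487+1)/4) = 431^122 mod 487.
Repeated squaring: 431^2≡214, 431^4≡18, 431^8≡324, 431^16≡271, 431^32≡391, 431^64≡450 (mod 487).
431^122 = 431^(64+32+16+8+2) ≡ 312 (mod 487).
Check: 312² = 97344 ≡ 431 (mod 487). The two roots are 175 and 312.

175, 312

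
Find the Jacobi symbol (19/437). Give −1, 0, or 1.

Reciprocity: 19 ≡ 3 and 437 ≡ 1 (mod 4), so (19/437) = +(437/19).
Reduce top mod 19: now compute (0/19).
Top reduces to 0: gcd > 1, so the symbol is 0.

0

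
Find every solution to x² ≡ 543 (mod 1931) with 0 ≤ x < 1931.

Since 1931 ≡ 3 (mod 4), a square root of 543 is 543^((1931+1)/4) = 543^483 mod 1931.
Repeated squaring: 543^2≡1337, 543^4≡1394, 543^8≡650, 543^16≡1542, 543^32≡703, 543^64≡1804, 543^128≡681, 543^256≡321 (mod 1931).
543^483 = 543^(256+128+64+32+2+1) ≡ 1405 (mod 1931).
Check: 1405² = 1974025 ≡ 543 (mod 1931). The two roots are 526 and 1405.

526, 1405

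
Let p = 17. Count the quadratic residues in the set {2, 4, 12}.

2

(2/17) = +1 → QR.
(4/17) = +1 → QR.
(12/17) = -1 → non-residue.
Total quadratic residues among the 3: 2.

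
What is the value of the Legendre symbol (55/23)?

1

Euler's criterion: (55/23) ≡ 9^11 (mod 23).
9^2 ≡ 12 (mod 23)
9^4 ≡ 6 (mod 23)
9^8 ≡ 13 (mod 23)
9^11 = 9^(8+2+1) ≡ 1 (mod 23).
Result is 1, so (55/23) = 1.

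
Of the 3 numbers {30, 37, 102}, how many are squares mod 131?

(30/131) = -1 → non-residue.
(37/131) = -1 → non-residue.
(102/131) = +1 → QR.
Total quadratic residues among the 3: 1.

1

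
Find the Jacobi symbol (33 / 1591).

-1

Reciprocity: 33 ≡ 1 and 1591 ≡ 3 (mod 4), so (33/1591) = +(1591/33).
Reduce top mod 33: now compute (7/33).
Reciprocity: 7 ≡ 3 and 33 ≡ 1 (mod 4), so (7/33) = +(33/7).
Reduce top mod 7: now compute (5/7).
Reciprocity: 5 ≡ 1 and 7 ≡ 3 (mod 4), so (5/7) = +(7/5).
Reduce top mod 5: now compute (2/5).
Pull out 2: since 5 ≡ 5 (mod 8), (2/5) = -1.
Reached (1/5) = 1. Collecting the sign flips along the way, the symbol is -1.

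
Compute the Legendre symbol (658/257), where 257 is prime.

1

First reduce: 658 ≡ 144 (mod 257).
Pull out 2^4: since 257 ≡ 1 (mod 8), (2/257) = +1, so (2/257)^4 = +1.
Reciprocity: 9 ≡ 1 and 257 ≡ 1 (mod 4), so (9/257) = +(257/9).
Reduce top mod 9: now compute (5/9).
Reciprocity: 5 ≡ 1 and 9 ≡ 1 (mod 4), so (5/9) = +(9/5).
Reduce top mod 5: now compute (4/5).
Pull out 2^2: since 5 ≡ 5 (mod 8), (2/5) = -1, so (2/5)^2 = +1.
Reached (1/5) = 1. Collecting the sign flips along the way, the symbol is +1.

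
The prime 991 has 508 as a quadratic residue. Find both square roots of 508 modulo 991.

59, 932

Since 991 ≡ 3 (mod 4), a square root of 508 is 508^((991+1)/4) = 508^248 mod 991.
Repeated squaring: 508^2≡404, 508^4≡692, 508^8≡211, 508^16≡917, 508^32≡521, 508^64≡898, 508^128≡721 (mod 991).
508^248 = 508^(128+64+32+16+8) ≡ 59 (mod 991).
Check: 59² = 3481 ≡ 508 (mod 991). The two roots are 59 and 932.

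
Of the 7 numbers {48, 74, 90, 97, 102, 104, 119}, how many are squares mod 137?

(48/137) = -1 → non-residue.
(74/137) = +1 → QR.
(90/137) = -1 → non-residue.
(97/137) = -1 → non-residue.
(102/137) = -1 → non-residue.
(104/137) = -1 → non-residue.
(119/137) = +1 → QR.
Total quadratic residues among the 7: 2.

2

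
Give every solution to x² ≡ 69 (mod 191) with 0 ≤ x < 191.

Since 191 ≡ 3 (mod 4), a square root of 69 is 69^((191+1)/4) = 69^48 mod 191.
Repeated squaring: 69^2≡177, 69^4≡5, 69^8≡25, 69^16≡52, 69^32≡30 (mod 191).
69^48 = 69^(32+16) ≡ 32 (mod 191).
Check: 32² = 1024 ≡ 69 (mod 191). The two roots are 32 and 159.

32, 159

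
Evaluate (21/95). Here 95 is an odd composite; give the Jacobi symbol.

Reciprocity: 21 ≡ 1 and 95 ≡ 3 (mod 4), so (21/95) = +(95/21).
Reduce top mod 21: now compute (11/21).
Reciprocity: 11 ≡ 3 and 21 ≡ 1 (mod 4), so (11/21) = +(21/11).
Reduce top mod 11: now compute (10/11).
Pull out 2: since 11 ≡ 3 (mod 8), (2/11) = -1.
Reciprocity: 5 ≡ 1 and 11 ≡ 3 (mod 4), so (5/11) = +(11/5).
Reduce top mod 5: now compute (1/5).
Reached (1/5) = 1. Collecting the sign flips along the way, the symbol is -1.

-1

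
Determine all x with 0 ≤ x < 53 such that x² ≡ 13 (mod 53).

53 ≡ 1 (mod 4), so we find a root by search.
Trying successive values, 15² = 225 ≡ 13 (mod 53). The other root is 53 − 15 = 38.

15, 38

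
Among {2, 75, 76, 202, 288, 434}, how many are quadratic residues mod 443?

2

(2/443) = -1 → non-residue.
(75/443) = +1 → QR.
(76/443) = -1 → non-residue.
(202/443) = +1 → QR.
(288/443) = -1 → non-residue.
(434/443) = -1 → non-residue.
Total quadratic residues among the 6: 2.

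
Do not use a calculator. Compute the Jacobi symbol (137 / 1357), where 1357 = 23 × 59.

-1

Reciprocity: 137 ≡ 1 and 1357 ≡ 1 (mod 4), so (137/1357) = +(1357/137).
Reduce top mod 137: now compute (124/137).
Pull out 2^2: since 137 ≡ 1 (mod 8), (2/137) = +1, so (2/137)^2 = +1.
Reciprocity: 31 ≡ 3 and 137 ≡ 1 (mod 4), so (31/137) = +(137/31).
Reduce top mod 31: now compute (13/31).
Reciprocity: 13 ≡ 1 and 31 ≡ 3 (mod 4), so (13/31) = +(31/13).
Reduce top mod 13: now compute (5/13).
Reciprocity: 5 ≡ 1 and 13 ≡ 1 (mod 4), so (5/13) = +(13/5).
Reduce top mod 5: now compute (3/5).
Reciprocity: 3 ≡ 3 and 5 ≡ 1 (mod 4), so (3/5) = +(5/3).
Reduce top mod 3: now compute (2/3).
Pull out 2: since 3 ≡ 3 (mod 8), (2/3) = -1.
Reached (1/3) = 1. Collecting the sign flips along the way, the symbol is -1.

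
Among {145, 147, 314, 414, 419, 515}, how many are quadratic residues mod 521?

(145/521) = +1 → QR.
(147/521) = -1 → non-residue.
(314/521) = -1 → non-residue.
(414/521) = -1 → non-residue.
(419/521) = +1 → QR.
(515/521) = -1 → non-residue.
Total quadratic residues among the 6: 2.

2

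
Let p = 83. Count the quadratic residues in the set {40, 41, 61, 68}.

4

(40/83) = +1 → QR.
(41/83) = +1 → QR.
(61/83) = +1 → QR.
(68/83) = +1 → QR.
Total quadratic residues among the 4: 4.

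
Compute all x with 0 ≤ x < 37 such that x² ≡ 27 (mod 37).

37 ≡ 1 (mod 4), so we find a root by search.
Trying successive values, 8² = 64 ≡ 27 (mod 37). The other root is 37 − 8 = 29.

8, 29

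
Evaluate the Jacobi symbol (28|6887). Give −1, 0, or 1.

1

Pull out 2^2: since 6887 ≡ 7 (mod 8), (2/6887) = +1, so (2/6887)^2 = +1.
Reciprocity: 7 ≡ 3 and 6887 ≡ 3 (mod 4), so (7/6887) = −(6887/7).
Reduce top mod 7: now compute (6/7).
Pull out 2: since 7 ≡ 7 (mod 8), (2/7) = +1.
Reciprocity: 3 ≡ 3 and 7 ≡ 3 (mod 4), so (3/7) = −(7/3).
Reduce top mod 3: now compute (1/3).
Reached (1/3) = 1. Collecting the sign flips along the way, the symbol is +1.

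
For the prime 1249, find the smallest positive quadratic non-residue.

(2/1249) = +1, so 2 is a residue.
(3/1249) = +1, so 3 is a residue.
(4/1249) = +1, so 4 is a residue.
(5/1249) = +1, so 5 is a residue.
(6/1249) = +1, so 6 is a residue.
(7/1249) = −1, so 7 is the smallest positive non-residue mod 1249.

7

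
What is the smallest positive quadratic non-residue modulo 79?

(2/79) = +1, so 2 is a residue.
(3/79) = −1, so 3 is the smallest positive non-residue mod 79.

3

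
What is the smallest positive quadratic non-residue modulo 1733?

2

(2/1733) = −1, so 2 is the smallest positive non-residue mod 1733.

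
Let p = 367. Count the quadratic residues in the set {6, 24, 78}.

(6/367) = -1 → non-residue.
(24/367) = -1 → non-residue.
(78/367) = -1 → non-residue.
Total quadratic residues among the 3: 0.

0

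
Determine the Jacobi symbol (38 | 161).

Pull out 2: since 161 ≡ 1 (mod 8), (2/161) = +1.
Reciprocity: 19 ≡ 3 and 161 ≡ 1 (mod 4), so (19/161) = +(161/19).
Reduce top mod 19: now compute (9/19).
Reciprocity: 9 ≡ 1 and 19 ≡ 3 (mod 4), so (9/19) = +(19/9).
Reduce top mod 9: now compute (1/9).
Reached (1/9) = 1. Collecting the sign flips along the way, the symbol is +1.

1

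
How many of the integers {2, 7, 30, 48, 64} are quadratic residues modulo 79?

2

(2/79) = +1 → QR.
(7/79) = -1 → non-residue.
(30/79) = -1 → non-residue.
(48/79) = -1 → non-residue.
(64/79) = +1 → QR.
Total quadratic residues among the 5: 2.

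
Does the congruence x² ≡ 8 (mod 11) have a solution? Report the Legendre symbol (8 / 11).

-1

Pull out 2^3: since 11 ≡ 3 (mod 8), (2/11) = -1, so (2/11)^3 = -1.
Reached (1/11) = 1. Collecting the sign flips along the way, the symbol is -1.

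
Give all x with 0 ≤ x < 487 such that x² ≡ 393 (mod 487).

82, 405

Since 487 ≡ 3 (mod 4), a square root of 393 is 393^((487+1)/4) = 393^122 mod 487.
Repeated squaring: 393^2≡70, 393^4≡30, 393^8≡413, 393^16≡119, 393^32≡38, 393^64≡470 (mod 487).
393^122 = 393^(64+32+16+8+2) ≡ 82 (mod 487).
Check: 82² = 6724 ≡ 393 (mod 487). The two roots are 82 and 405.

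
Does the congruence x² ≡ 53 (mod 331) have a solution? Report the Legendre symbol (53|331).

Reciprocity: 53 ≡ 1 and 331 ≡ 3 (mod 4), so (53/331) = +(331/53).
Reduce top mod 53: now compute (13/53).
Reciprocity: 13 ≡ 1 and 53 ≡ 1 (mod 4), so (13/53) = +(53/13).
Reduce top mod 13: now compute (1/13).
Reached (1/13) = 1. Collecting the sign flips along the way, the symbol is +1.

1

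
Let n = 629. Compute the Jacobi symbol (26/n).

Pull out 2: since 629 ≡ 5 (mod 8), (2/629) = -1.
Reciprocity: 13 ≡ 1 and 629 ≡ 1 (mod 4), so (13/629) = +(629/13).
Reduce top mod 13: now compute (5/13).
Reciprocity: 5 ≡ 1 and 13 ≡ 1 (mod 4), so (5/13) = +(13/5).
Reduce top mod 5: now compute (3/5).
Reciprocity: 3 ≡ 3 and 5 ≡ 1 (mod 4), so (3/5) = +(5/3).
Reduce top mod 3: now compute (2/3).
Pull out 2: since 3 ≡ 3 (mod 8), (2/3) = -1.
Reached (1/3) = 1. Collecting the sign flips along the way, the symbol is +1.

1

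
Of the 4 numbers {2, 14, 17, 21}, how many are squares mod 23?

(2/23) = +1 → QR.
(14/23) = -1 → non-residue.
(17/23) = -1 → non-residue.
(21/23) = -1 → non-residue.
Total quadratic residues among the 4: 1.

1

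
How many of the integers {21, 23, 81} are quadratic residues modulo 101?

(21/101) = +1 → QR.
(23/101) = +1 → QR.
(81/101) = +1 → QR.
Total quadratic residues among the 3: 3.

3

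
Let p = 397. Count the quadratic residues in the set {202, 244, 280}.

1

(202/397) = +1 → QR.
(244/397) = -1 → non-residue.
(280/397) = -1 → non-residue.
Total quadratic residues among the 3: 1.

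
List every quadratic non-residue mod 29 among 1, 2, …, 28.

Square k = 1,…,14 (k and 29−k give the same square):
1²=1, 2²=4, 3²=9, 4²=16, 5²=25, 6²≡7, 7²≡20, 8²≡6, 9²≡23, 10²≡13, 11²≡5, 12²≡28, 13²≡24, 14²≡22 (mod 29).
The residues are {1, 4, 5, 6, 7, 9, 13, 16, 20, 22, 23, 24, 25, 28}; the non-residues are the remaining 14 nonzero classes.

2, 3, 8, 10, 11, 12, 14, 15, 17, 18, 19, 21, 26, 27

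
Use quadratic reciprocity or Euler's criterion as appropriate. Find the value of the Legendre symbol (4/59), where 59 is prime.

1

Euler's criterion: (4/59) ≡ 4^29 (mod 59).
4^2 ≡ 16 (mod 59)
4^4 ≡ 20 (mod 59)
4^8 ≡ 46 (mod 59)
4^16 ≡ 51 (mod 59)
4^29 = 4^(16+8+4+1) ≡ 1 (mod 59).
Result is 1, so (4/59) = 1.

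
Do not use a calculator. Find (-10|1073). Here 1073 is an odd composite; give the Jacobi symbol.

First reduce: -10 ≡ 1063 (mod 1073).
Reciprocity: 1063 ≡ 3 and 1073 ≡ 1 (mod 4), so (1063/1073) = +(1073/1063).
Reduce top mod 1063: now compute (10/1063).
Pull out 2: since 1063 ≡ 7 (mod 8), (2/1063) = +1.
Reciprocity: 5 ≡ 1 and 1063 ≡ 3 (mod 4), so (5/1063) = +(1063/5).
Reduce top mod 5: now compute (3/5).
Reciprocity: 3 ≡ 3 and 5 ≡ 1 (mod 4), so (3/5) = +(5/3).
Reduce top mod 3: now compute (2/3).
Pull out 2: since 3 ≡ 3 (mod 8), (2/3) = -1.
Reached (1/3) = 1. Collecting the sign flips along the way, the symbol is -1.

-1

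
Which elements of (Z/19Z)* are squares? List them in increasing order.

Square k = 1,…,9 (k and 19−k give the same square):
1²=1, 2²=4, 3²=9, 4²=16, 5²≡6, 6²≡17, 7²≡11, 8²≡7, 9²≡5 (mod 19).
So the quadratic residues mod 19 are {1, 4, 5, 6, 7, 9, 11, 16, 17}.

1 4 5 6 7 9 11 16 17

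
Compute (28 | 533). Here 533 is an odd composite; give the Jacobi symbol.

Pull out 2^2: since 533 ≡ 5 (mod 8), (2/533) = -1, so (2/533)^2 = +1.
Reciprocity: 7 ≡ 3 and 533 ≡ 1 (mod 4), so (7/533) = +(533/7).
Reduce top mod 7: now compute (1/7).
Reached (1/7) = 1. Collecting the sign flips along the way, the symbol is +1.

1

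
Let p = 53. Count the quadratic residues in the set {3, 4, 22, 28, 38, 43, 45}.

4

(3/53) = -1 → non-residue.
(4/53) = +1 → QR.
(22/53) = -1 → non-residue.
(28/53) = +1 → QR.
(38/53) = +1 → QR.
(43/53) = +1 → QR.
(45/53) = -1 → non-residue.
Total quadratic residues among the 7: 4.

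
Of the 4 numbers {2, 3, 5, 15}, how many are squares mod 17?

2

(2/17) = +1 → QR.
(3/17) = -1 → non-residue.
(5/17) = -1 → non-residue.
(15/17) = +1 → QR.
Total quadratic residues among the 4: 2.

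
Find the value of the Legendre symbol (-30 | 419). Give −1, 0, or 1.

1

Euler's criterion: (-30/419) ≡ 389^209 (mod 419).
389^2 ≡ 62 (mod 419)
389^4 ≡ 73 (mod 419)
389^8 ≡ 301 (mod 419)
389^16 ≡ 97 (mod 419)
389^32 ≡ 191 (mod 419)
389^64 ≡ 28 (mod 419)
389^128 ≡ 365 (mod 419)
389^209 = 389^(128+64+16+1) ≡ 1 (mod 419).
Result is 1, so (-30/419) = 1.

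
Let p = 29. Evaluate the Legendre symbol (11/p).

Reciprocity: 11 ≡ 3 and 29 ≡ 1 (mod 4), so (11/29) = +(29/11).
Reduce top mod 11: now compute (7/11).
Reciprocity: 7 ≡ 3 and 11 ≡ 3 (mod 4), so (7/11) = −(11/7).
Reduce top mod 7: now compute (4/7).
Pull out 2^2: since 7 ≡ 7 (mod 8), (2/7) = +1, so (2/7)^2 = +1.
Reached (1/7) = 1. Collecting the sign flips along the way, the symbol is -1.

-1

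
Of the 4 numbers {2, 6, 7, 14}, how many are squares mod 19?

(2/19) = -1 → non-residue.
(6/19) = +1 → QR.
(7/19) = +1 → QR.
(14/19) = -1 → non-residue.
Total quadratic residues among the 4: 2.

2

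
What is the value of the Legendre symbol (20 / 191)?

1

Pull out 2^2: since 191 ≡ 7 (mod 8), (2/191) = +1, so (2/191)^2 = +1.
Reciprocity: 5 ≡ 1 and 191 ≡ 3 (mod 4), so (5/191) = +(191/5).
Reduce top mod 5: now compute (1/5).
Reached (1/5) = 1. Collecting the sign flips along the way, the symbol is +1.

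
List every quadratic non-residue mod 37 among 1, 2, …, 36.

Square k = 1,…,18 (k and 37−k give the same square):
1²=1, 2²=4, 3²=9, 4²=16, 5²=25, 6²=36, 7²≡12, 8²≡27, 9²≡7, 10²≡26, 11²≡10, 12²≡33, 13²≡21, 14²≡11, 15²≡3, 16²≡34, 17²≡30, 18²≡28 (mod 37).
The residues are {1, 3, 4, 7, 9, 10, 11, 12, 16, 21, 25, 26, 27, 28, 30, 33, 34, 36}; the non-residues are the remaining 18 nonzero classes.

2, 5, 6, 8, 13, 14, 15, 17, 18, 19, 20, 22, 23, 24, 29, 31, 32, 35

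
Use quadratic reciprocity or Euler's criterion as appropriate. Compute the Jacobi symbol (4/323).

1

Pull out 2^2: since 323 ≡ 3 (mod 8), (2/323) = -1, so (2/323)^2 = +1.
Reached (1/323) = 1. Collecting the sign flips along the way, the symbol is +1.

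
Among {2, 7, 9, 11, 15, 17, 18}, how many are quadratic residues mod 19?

(2/19) = -1 → non-residue.
(7/19) = +1 → QR.
(9/19) = +1 → QR.
(11/19) = +1 → QR.
(15/19) = -1 → non-residue.
(17/19) = +1 → QR.
(18/19) = -1 → non-residue.
Total quadratic residues among the 7: 4.

4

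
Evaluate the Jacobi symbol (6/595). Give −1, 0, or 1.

1

Pull out 2: since 595 ≡ 3 (mod 8), (2/595) = -1.
Reciprocity: 3 ≡ 3 and 595 ≡ 3 (mod 4), so (3/595) = −(595/3).
Reduce top mod 3: now compute (1/3).
Reached (1/3) = 1. Collecting the sign flips along the way, the symbol is +1.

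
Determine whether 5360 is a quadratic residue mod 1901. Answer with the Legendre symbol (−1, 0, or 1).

1

First reduce: 5360 ≡ 1558 (mod 1901).
Pull out 2: since 1901 ≡ 5 (mod 8), (2/1901) = -1.
Reciprocity: 779 ≡ 3 and 1901 ≡ 1 (mod 4), so (779/1901) = +(1901/779).
Reduce top mod 779: now compute (343/779).
Reciprocity: 343 ≡ 3 and 779 ≡ 3 (mod 4), so (343/779) = −(779/343).
Reduce top mod 343: now compute (93/343).
Reciprocity: 93 ≡ 1 and 343 ≡ 3 (mod 4), so (93/343) = +(343/93).
Reduce top mod 93: now compute (64/93).
Pull out 2^6: since 93 ≡ 5 (mod 8), (2/93) = -1, so (2/93)^6 = +1.
Reached (1/93) = 1. Collecting the sign flips along the way, the symbol is +1.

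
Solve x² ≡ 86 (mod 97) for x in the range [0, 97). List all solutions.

97 ≡ 1 (mod 4), so we find a root by search.
Trying successive values, 38² = 1444 ≡ 86 (mod 97). The other root is 97 − 38 = 59.

38, 59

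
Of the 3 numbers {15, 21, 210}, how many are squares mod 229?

(15/229) = +1 → QR.
(21/229) = -1 → non-residue.
(210/229) = +1 → QR.
Total quadratic residues among the 3: 2.

2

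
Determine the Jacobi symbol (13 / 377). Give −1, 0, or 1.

0

Reciprocity: 13 ≡ 1 and 377 ≡ 1 (mod 4), so (13/377) = +(377/13).
Reduce top mod 13: now compute (0/13).
Top reduces to 0: gcd > 1, so the symbol is 0.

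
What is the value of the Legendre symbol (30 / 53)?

-1

Pull out 2: since 53 ≡ 5 (mod 8), (2/53) = -1.
Reciprocity: 15 ≡ 3 and 53 ≡ 1 (mod 4), so (15/53) = +(53/15).
Reduce top mod 15: now compute (8/15).
Pull out 2^3: since 15 ≡ 7 (mod 8), (2/15) = +1, so (2/15)^3 = +1.
Reached (1/15) = 1. Collecting the sign flips along the way, the symbol is -1.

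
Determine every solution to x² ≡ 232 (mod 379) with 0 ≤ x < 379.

37, 342

Since 379 ≡ 3 (mod 4), a square root of 232 is 232^((379+1)/4) = 232^95 mod 379.
Repeated squaring: 232^2≡6, 232^4≡36, 232^8≡159, 232^16≡267, 232^32≡37, 232^64≡232 (mod 379).
232^95 = 232^(64+16+8+4+2+1) ≡ 37 (mod 379).
Check: 37² = 1369 ≡ 232 (mod 379). The two roots are 37 and 342.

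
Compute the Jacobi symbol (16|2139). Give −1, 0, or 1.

Pull out 2^4: since 2139 ≡ 3 (mod 8), (2/2139) = -1, so (2/2139)^4 = +1.
Reached (1/2139) = 1. Collecting the sign flips along the way, the symbol is +1.

1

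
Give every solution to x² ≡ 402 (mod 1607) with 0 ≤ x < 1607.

803, 804

Since 1607 ≡ 3 (mod 4), a square root of 402 is 402^((1607+1)/4) = 402^402 mod 1607.
Repeated squaring: 402^2≡904, 402^4≡860, 402^8≡380, 402^16≡1377, 402^32≡1476, 402^64≡1091, 402^128≡1101, 402^256≡523 (mod 1607).
402^402 = 402^(256+128+16+2) ≡ 804 (mod 1607).
Check: 804² = 646416 ≡ 402 (mod 1607). The two roots are 803 and 804.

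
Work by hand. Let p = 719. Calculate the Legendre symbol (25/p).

1

Euler's criterion: (25/719) ≡ 25^359 (mod 719).
25^2 ≡ 625 (mod 719)
25^4 ≡ 208 (mod 719)
25^8 ≡ 124 (mod 719)
25^16 ≡ 277 (mod 719)
25^32 ≡ 515 (mod 719)
25^64 ≡ 633 (mod 719)
25^128 ≡ 206 (mod 719)
25^256 ≡ 15 (mod 719)
25^359 = 25^(256+64+32+4+2+1) ≡ 1 (mod 719).
Result is 1, so (25/719) = 1.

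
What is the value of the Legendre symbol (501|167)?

0

First reduce: 501 ≡ 0 (mod 167).
Top reduces to 0: gcd > 1, so the symbol is 0.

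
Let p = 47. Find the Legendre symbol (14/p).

Pull out 2: since 47 ≡ 7 (mod 8), (2/47) = +1.
Reciprocity: 7 ≡ 3 and 47 ≡ 3 (mod 4), so (7/47) = −(47/7).
Reduce top mod 7: now compute (5/7).
Reciprocity: 5 ≡ 1 and 7 ≡ 3 (mod 4), so (5/7) = +(7/5).
Reduce top mod 5: now compute (2/5).
Pull out 2: since 5 ≡ 5 (mod 8), (2/5) = -1.
Reached (1/5) = 1. Collecting the sign flips along the way, the symbol is +1.

1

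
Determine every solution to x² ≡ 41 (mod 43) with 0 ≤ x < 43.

16, 27

Since 43 ≡ 3 (mod 4), a square root of 41 is 41^((43+1)/4) = 41^11 mod 43.
Repeated squaring: 41^2≡4, 41^4≡16, 41^8≡41 (mod 43).
41^11 = 41^(8+2+1) ≡ 16 (mod 43).
Check: 16² = 256 ≡ 41 (mod 43). The two roots are 16 and 27.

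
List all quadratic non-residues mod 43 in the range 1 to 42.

2 3 5 7 8 12 18 19 20 22 26 27 28 29 30 32 33 34 37 39 42

Square k = 1,…,21 (k and 43−k give the same square):
1²=1, 2²=4, 3²=9, 4²=16, 5²=25, 6²=36, 7²≡6, 8²≡21, 9²≡38, 10²≡14, 11²≡35, 12²≡15, 13²≡40, 14²≡24, 15²≡10, 16²≡41, 17²≡31, 18²≡23, 19²≡17, 20²≡13, 21²≡11 (mod 43).
The residues are {1, 4, 6, 9, 10, 11, 13, 14, 15, 16, 17, 21, 23, 24, 25, 31, 35, 36, 38, 40, 41}; the non-residues are the remaining 21 nonzero classes.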